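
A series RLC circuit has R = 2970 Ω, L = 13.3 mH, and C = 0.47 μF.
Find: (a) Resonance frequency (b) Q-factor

Step 1 — Resonance condition Im(Z)=0 gives ω₀ = 1/√(LC).
Step 2 — ω₀ = 1/√(0.0133·4.7e-07) = 1.265e+04 rad/s.
Step 3 — f₀ = ω₀/(2π) = 2013 Hz.
Step 4 — Series Q: Q = ω₀L/R = 1.265e+04·0.0133/2970 = 0.05664.

(a) f₀ = 2013 Hz  (b) Q = 0.05664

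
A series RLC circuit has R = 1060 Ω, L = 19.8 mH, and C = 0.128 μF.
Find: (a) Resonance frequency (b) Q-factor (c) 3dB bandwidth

Step 1 — Resonance condition Im(Z)=0 gives ω₀ = 1/√(LC).
Step 2 — ω₀ = 1/√(0.0198·1.28e-07) = 1.986e+04 rad/s.
Step 3 — f₀ = ω₀/(2π) = 3161 Hz.
Step 4 — Series Q: Q = ω₀L/R = 1.986e+04·0.0198/1060 = 0.371.
Step 5 — 3dB bandwidth: Δω = ω₀/Q = 5.354e+04 rad/s; BW = Δω/(2π) = 8520 Hz.

(a) f₀ = 3161 Hz  (b) Q = 0.371  (c) BW = 8520 Hz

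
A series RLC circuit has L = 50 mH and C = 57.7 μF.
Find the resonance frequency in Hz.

Step 1 — Resonance condition Im(Z)=0 gives ω₀ = 1/√(LC).
Step 2 — ω₀ = 1/√(0.05·5.77e-05) = 588.7 rad/s.
Step 3 — f₀ = ω₀/(2π) = 93.7 Hz.

f₀ = 93.7 Hz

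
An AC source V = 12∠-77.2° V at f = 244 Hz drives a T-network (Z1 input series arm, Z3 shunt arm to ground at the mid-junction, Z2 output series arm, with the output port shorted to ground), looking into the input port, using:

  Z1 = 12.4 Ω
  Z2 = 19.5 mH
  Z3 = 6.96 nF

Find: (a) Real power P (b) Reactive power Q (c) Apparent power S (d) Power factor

Step 1 — Angular frequency: ω = 2π·f = 2π·244 = 1533 rad/s.
Step 2 — Component impedances:
  Z1: Z = R = 12.4 Ω
  Z2: Z = jωL = j·1533·0.0195 = 0 + j29.9 Ω
  Z3: Z = 1/(jωC) = -j/(ω·C) = 0 - j9.372e+04 Ω
Step 3 — With the output port shorted to ground, the output series arm Z2 runs from the junction to ground; the shunt arm Z3 also runs from the junction to ground. They appear in parallel: Z3 || Z2 = 0 + j29.9 Ω.
Step 4 — Series with input arm Z1: Z_in = Z1 + (Z3 || Z2) = 12.4 + j29.9 Ω = 32.37∠67.5° Ω.
Step 5 — Source phasor: V = 12∠-77.2° V = 2.659 - j11.7 V.
Step 6 — Current: I = V / Z = -0.3024 - j0.2143 A = 0.3707∠-144.7° A.
Step 7 — Complex power: S = V·I* = 1.704 + j4.109 VA.
Step 8 — Real power: P = Re(S) = 1.704 W.
Step 9 — Reactive power: Q = Im(S) = 4.109 VAR.
Step 10 — Apparent power: |S| = 4.448 VA.
Step 11 — Power factor: PF = P/|S| = 0.383 (lagging).

(a) P = 1.704 W  (b) Q = 4.109 VAR  (c) S = 4.448 VA  (d) PF = 0.383 (lagging)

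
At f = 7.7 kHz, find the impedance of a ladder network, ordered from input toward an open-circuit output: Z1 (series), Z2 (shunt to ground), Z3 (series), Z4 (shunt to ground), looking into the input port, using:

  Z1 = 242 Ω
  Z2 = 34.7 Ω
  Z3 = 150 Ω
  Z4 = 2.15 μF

Step 1 — Angular frequency: ω = 2π·f = 2π·7700 = 4.838e+04 rad/s.
Step 2 — Component impedances:
  Z1: Z = R = 242 Ω
  Z2: Z = R = 34.7 Ω
  Z3: Z = R = 150 Ω
  Z4: Z = 1/(jωC) = -j/(ω·C) = 0 - j9.614 Ω
Step 3 — Ladder network (open output): work backward from the far end, alternating series and parallel combinations. Z_in = 270.2 - j0.3384 Ω = 270.2∠-0.1° Ω.

Z = 270.2 - j0.3384 Ω = 270.2∠-0.1° Ω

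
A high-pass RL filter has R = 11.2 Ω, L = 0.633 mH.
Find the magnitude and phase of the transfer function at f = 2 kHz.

Step 1 — Angular frequency: ω = 2π·2000 = 1.257e+04 rad/s.
Step 2 — Transfer function: H(jω) = jωL/(R + jωL).
Step 3 — Numerator jωL = j·7.955; denominator R + jωL = 11.2 + j7.955.
Step 4 — H = 0.3353 + j0.4721.
Step 5 — Magnitude: |H| = 0.579 (-4.7 dB); phase: φ = 54.6°.

|H| = 0.579 (-4.7 dB), φ = 54.6°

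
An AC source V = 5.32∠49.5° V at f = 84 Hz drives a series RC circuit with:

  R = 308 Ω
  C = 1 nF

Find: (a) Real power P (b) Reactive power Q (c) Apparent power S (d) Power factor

Step 1 — Angular frequency: ω = 2π·f = 2π·84 = 527.8 rad/s.
Step 2 — Component impedances:
  R: Z = R = 308 Ω
  C: Z = 1/(jωC) = -j/(ω·C) = 0 - j1.895e+06 Ω
Step 3 — Series combination: Z_total = R + C = 308 - j1.895e+06 Ω = 1.895e+06∠-90.0° Ω.
Step 4 — Source phasor: V = 5.32∠49.5° V = 3.455 + j4.045 V.
Step 5 — Current: I = V / Z = -2.135e-06 + j1.824e-06 A = 2.808e-06∠139.5° A.
Step 6 — Complex power: S = V·I* = 2.428e-09 - j1.494e-05 VA.
Step 7 — Real power: P = Re(S) = 2.428e-09 W.
Step 8 — Reactive power: Q = Im(S) = -1.494e-05 VAR.
Step 9 — Apparent power: |S| = 1.494e-05 VA.
Step 10 — Power factor: PF = P/|S| = 0.0001626 (leading).

(a) P = 2.428e-09 W  (b) Q = -1.494e-05 VAR  (c) S = 1.494e-05 VA  (d) PF = 0.0001626 (leading)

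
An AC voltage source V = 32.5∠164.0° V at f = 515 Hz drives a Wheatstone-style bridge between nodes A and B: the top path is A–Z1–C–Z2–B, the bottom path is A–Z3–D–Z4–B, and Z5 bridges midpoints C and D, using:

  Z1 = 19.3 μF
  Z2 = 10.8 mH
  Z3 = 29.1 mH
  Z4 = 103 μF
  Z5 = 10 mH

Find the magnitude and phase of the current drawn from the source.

Step 1 — Angular frequency: ω = 2π·f = 2π·515 = 3236 rad/s.
Step 2 — Component impedances:
  Z1: Z = 1/(jωC) = -j/(ω·C) = 0 - j16.01 Ω
  Z2: Z = jωL = j·3236·0.0108 = 0 + j34.95 Ω
  Z3: Z = jωL = j·3236·0.0291 = 0 + j94.16 Ω
  Z4: Z = 1/(jωC) = -j/(ω·C) = 0 - j3 Ω
  Z5: Z = jωL = j·3236·0.01 = 0 + j32.36 Ω
Step 3 — Bridge requires nodal analysis (the Z5 bridge couples midpoints C and D, so the two paths cannot be reduced to a simple series/parallel combination). Setting node B to ground and injecting 1 A at node A, the 3-node admittance system at A, C, D solves to V_A = Z_AB = 0 - j0.0838 Ω = 0.0838∠-90.0° Ω.
Step 4 — Source phasor: V = 32.5∠164.0° V = -31.24 + j8.958 V.
Step 5 — Ohm's law: I = V / Z_total = (-31.24 + j8.958) / (0 - j0.0838) = -106.9 - j372.8 A.
Step 6 — Convert to polar: |I| = 387.8 A, ∠I = -106.0°.

I = 387.8∠-106.0° A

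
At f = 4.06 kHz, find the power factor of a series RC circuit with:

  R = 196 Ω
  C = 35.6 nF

Step 1 — Angular frequency: ω = 2π·f = 2π·4060 = 2.551e+04 rad/s.
Step 2 — Component impedances:
  R: Z = R = 196 Ω
  C: Z = 1/(jωC) = -j/(ω·C) = 0 - j1101 Ω
Step 3 — Series combination: Z_total = R + C = 196 - j1101 Ω = 1118∠-79.9° Ω.
Step 4 — Power factor: PF = cos(φ) = Re(Z)/|Z| = 196/1118.5 = 0.1752.
Step 5 — Type: Im(Z) = -1101 ⇒ leading (phase φ = -79.9°).

PF = 0.1752 (leading, φ = -79.9°)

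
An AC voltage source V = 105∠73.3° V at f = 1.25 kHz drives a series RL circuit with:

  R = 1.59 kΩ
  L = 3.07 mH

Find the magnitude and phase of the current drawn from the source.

Step 1 — Angular frequency: ω = 2π·f = 2π·1250 = 7854 rad/s.
Step 2 — Component impedances:
  R: Z = R = 1590 Ω
  L: Z = jωL = j·7854·0.00307 = 0 + j24.11 Ω
Step 3 — Series combination: Z_total = R + L = 1590 + j24.11 Ω = 1590∠0.9° Ω.
Step 4 — Source phasor: V = 105∠73.3° V = 30.17 + j100.6 V.
Step 5 — Ohm's law: I = V / Z_total = (30.17 + j100.6) / (1590 + j24.11) = 0.01993 + j0.06295 A.
Step 6 — Convert to polar: |I| = 0.06603 A, ∠I = 72.4°.

I = 0.06603∠72.4° A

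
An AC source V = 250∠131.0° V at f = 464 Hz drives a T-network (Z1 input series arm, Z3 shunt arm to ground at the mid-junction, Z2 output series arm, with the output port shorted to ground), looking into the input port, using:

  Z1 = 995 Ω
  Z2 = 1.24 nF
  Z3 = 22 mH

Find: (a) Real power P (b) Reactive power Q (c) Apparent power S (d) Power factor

Step 1 — Angular frequency: ω = 2π·f = 2π·464 = 2915 rad/s.
Step 2 — Component impedances:
  Z1: Z = R = 995 Ω
  Z2: Z = 1/(jωC) = -j/(ω·C) = 0 - j2.766e+05 Ω
  Z3: Z = jωL = j·2915·0.022 = 0 + j64.14 Ω
Step 3 — With the output port shorted to ground, the output series arm Z2 runs from the junction to ground; the shunt arm Z3 also runs from the junction to ground. They appear in parallel: Z3 || Z2 = 0 + j64.15 Ω.
Step 4 — Series with input arm Z1: Z_in = Z1 + (Z3 || Z2) = 995 + j64.15 Ω = 997.1∠3.7° Ω.
Step 5 — Source phasor: V = 250∠131.0° V = -164 + j188.7 V.
Step 6 — Current: I = V / Z = -0.152 + j0.1994 A = 0.2507∠127.3° A.
Step 7 — Complex power: S = V·I* = 62.55 + j4.033 VA.
Step 8 — Real power: P = Re(S) = 62.55 W.
Step 9 — Reactive power: Q = Im(S) = 4.033 VAR.
Step 10 — Apparent power: |S| = 62.68 VA.
Step 11 — Power factor: PF = P/|S| = 0.9979 (lagging).

(a) P = 62.55 W  (b) Q = 4.033 VAR  (c) S = 62.68 VA  (d) PF = 0.9979 (lagging)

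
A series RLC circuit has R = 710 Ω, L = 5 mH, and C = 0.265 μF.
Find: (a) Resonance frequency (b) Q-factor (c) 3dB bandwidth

Step 1 — Resonance: ω₀ = 1/√(LC) = 1/√(0.005·2.65e-07) = 2.747e+04 rad/s.
Step 2 — f₀ = ω₀/(2π) = 4372 Hz.
Step 3 — Series Q: Q = ω₀L/R = 2.747e+04·0.005/710 = 0.1935.
Step 4 — Bandwidth: Δω = ω₀/Q = 1.42e+05 rad/s; BW = Δω/(2π) = 2.26e+04 Hz.

(a) f₀ = 4372 Hz  (b) Q = 0.1935  (c) BW = 2.26e+04 Hz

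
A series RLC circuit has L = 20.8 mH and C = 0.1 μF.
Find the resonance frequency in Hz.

Step 1 — Resonance condition Im(Z)=0 gives ω₀ = 1/√(LC).
Step 2 — ω₀ = 1/√(0.0208·1e-07) = 2.193e+04 rad/s.
Step 3 — f₀ = ω₀/(2π) = 3490 Hz.

f₀ = 3490 Hz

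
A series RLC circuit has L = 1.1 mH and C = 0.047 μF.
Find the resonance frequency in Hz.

Step 1 — Resonance condition Im(Z)=0 gives ω₀ = 1/√(LC).
Step 2 — ω₀ = 1/√(0.0011·4.7e-08) = 1.391e+05 rad/s.
Step 3 — f₀ = ω₀/(2π) = 2.213e+04 Hz.

f₀ = 2.213e+04 Hz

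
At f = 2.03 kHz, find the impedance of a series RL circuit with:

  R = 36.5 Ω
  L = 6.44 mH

Step 1 — Angular frequency: ω = 2π·f = 2π·2030 = 1.275e+04 rad/s.
Step 2 — Component impedances:
  R: Z = R = 36.5 Ω
  L: Z = jωL = j·1.275e+04·0.00644 = 0 + j82.14 Ω
Step 3 — Series combination: Z_total = R + L = 36.5 + j82.14 Ω = 89.89∠66.0° Ω.

Z = 36.5 + j82.14 Ω = 89.89∠66.0° Ω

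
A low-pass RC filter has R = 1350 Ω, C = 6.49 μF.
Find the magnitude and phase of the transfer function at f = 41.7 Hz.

Step 1 — Angular frequency: ω = 2π·41.7 = 262 rad/s.
Step 2 — Transfer function: H(jω) = 1/(1 + jωRC).
Step 3 — Denominator: 1 + jωRC = 1 + j·262·1350·6.49e-06 = 1 + j2.296.
Step 4 — H = 0.1595 - j0.3661.
Step 5 — Magnitude: |H| = 0.3994 (-8.0 dB); phase: φ = -66.5°.

|H| = 0.3994 (-8.0 dB), φ = -66.5°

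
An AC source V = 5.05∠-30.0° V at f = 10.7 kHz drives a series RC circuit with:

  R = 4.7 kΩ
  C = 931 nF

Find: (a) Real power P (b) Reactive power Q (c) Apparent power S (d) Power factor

Step 1 — Angular frequency: ω = 2π·f = 2π·1.07e+04 = 6.723e+04 rad/s.
Step 2 — Component impedances:
  R: Z = R = 4700 Ω
  C: Z = 1/(jωC) = -j/(ω·C) = 0 - j15.98 Ω
Step 3 — Series combination: Z_total = R + C = 4700 - j15.98 Ω = 4700∠-0.2° Ω.
Step 4 — Source phasor: V = 5.05∠-30.0° V = 4.373 - j2.525 V.
Step 5 — Current: I = V / Z = 0.0009323 - j0.0005341 A = 0.001074∠-29.8° A.
Step 6 — Complex power: S = V·I* = 0.005426 - j1.844e-05 VA.
Step 7 — Real power: P = Re(S) = 0.005426 W.
Step 8 — Reactive power: Q = Im(S) = -1.844e-05 VAR.
Step 9 — Apparent power: |S| = 0.005426 VA.
Step 10 — Power factor: PF = P/|S| = 1 (leading).

(a) P = 0.005426 W  (b) Q = -1.844e-05 VAR  (c) S = 0.005426 VA  (d) PF = 1 (leading)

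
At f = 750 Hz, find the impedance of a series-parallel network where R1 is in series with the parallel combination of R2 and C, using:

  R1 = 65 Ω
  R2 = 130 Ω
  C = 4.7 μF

Step 1 — Angular frequency: ω = 2π·f = 2π·750 = 4712 rad/s.
Step 2 — Component impedances:
  R1: Z = R = 65 Ω
  R2: Z = R = 130 Ω
  C: Z = 1/(jωC) = -j/(ω·C) = 0 - j45.15 Ω
Step 3 — Parallel branch: R2 || C = 1/(1/R2 + 1/C) = 13.99 - j40.29 Ω.
Step 4 — Series with R1: Z_total = R1 + (R2 || C) = 78.99 - j40.29 Ω = 88.67∠-27.0° Ω.

Z = 78.99 - j40.29 Ω = 88.67∠-27.0° Ω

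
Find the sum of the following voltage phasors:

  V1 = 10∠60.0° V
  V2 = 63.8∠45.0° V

Step 1 — Convert each phasor to rectangular form:
  V1 = 10·(cos(60.0°) + j·sin(60.0°)) = 5 + j8.66 V
  V2 = 63.8·(cos(45.0°) + j·sin(45.0°)) = 45.11 + j45.11 V
Step 2 — Sum components: V_total = 50.11 + j53.77 V.
Step 3 — Convert to polar: |V_total| = 73.5 V, ∠V_total = 47.0°.

V_total = 73.5∠47.0° V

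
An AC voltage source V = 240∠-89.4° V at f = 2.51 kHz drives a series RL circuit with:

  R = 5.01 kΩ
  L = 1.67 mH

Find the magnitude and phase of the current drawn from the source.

Step 1 — Angular frequency: ω = 2π·f = 2π·2510 = 1.577e+04 rad/s.
Step 2 — Component impedances:
  R: Z = R = 5010 Ω
  L: Z = jωL = j·1.577e+04·0.00167 = 0 + j26.34 Ω
Step 3 — Series combination: Z_total = R + L = 5010 + j26.34 Ω = 5010∠0.3° Ω.
Step 4 — Source phasor: V = 240∠-89.4° V = 2.513 - j240 V.
Step 5 — Ohm's law: I = V / Z_total = (2.513 - j240) / (5010 + j26.34) = 0.0002498 - j0.0479 A.
Step 6 — Convert to polar: |I| = 0.0479 A, ∠I = -89.7°.

I = 0.0479∠-89.7° A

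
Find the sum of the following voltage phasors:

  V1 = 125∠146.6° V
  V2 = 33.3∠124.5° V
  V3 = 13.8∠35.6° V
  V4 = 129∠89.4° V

Step 1 — Convert each phasor to rectangular form:
  V1 = 125·(cos(146.6°) + j·sin(146.6°)) = -104.4 + j68.81 V
  V2 = 33.3·(cos(124.5°) + j·sin(124.5°)) = -18.86 + j27.44 V
  V3 = 13.8·(cos(35.6°) + j·sin(35.6°)) = 11.22 + j8.033 V
  V4 = 129·(cos(89.4°) + j·sin(89.4°)) = 1.351 + j129 V
Step 2 — Sum components: V_total = -110.6 + j233.3 V.
Step 3 — Convert to polar: |V_total| = 258.2 V, ∠V_total = 115.4°.

V_total = 258.2∠115.4° V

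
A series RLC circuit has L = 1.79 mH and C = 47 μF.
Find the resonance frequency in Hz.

Step 1 — Resonance condition Im(Z)=0 gives ω₀ = 1/√(LC).
Step 2 — ω₀ = 1/√(0.00179·4.7e-05) = 3448 rad/s.
Step 3 — f₀ = ω₀/(2π) = 548.7 Hz.

f₀ = 548.7 Hz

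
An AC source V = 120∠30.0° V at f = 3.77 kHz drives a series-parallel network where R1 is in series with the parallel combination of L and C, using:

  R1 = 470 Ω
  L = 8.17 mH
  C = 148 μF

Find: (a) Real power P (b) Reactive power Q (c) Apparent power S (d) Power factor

Step 1 — Angular frequency: ω = 2π·f = 2π·3770 = 2.369e+04 rad/s.
Step 2 — Component impedances:
  R1: Z = R = 470 Ω
  L: Z = jωL = j·2.369e+04·0.00817 = 0 + j193.5 Ω
  C: Z = 1/(jωC) = -j/(ω·C) = 0 - j0.2852 Ω
Step 3 — Parallel branch: L || C = 1/(1/L + 1/C) = 0 - j0.2857 Ω.
Step 4 — Series with R1: Z_total = R1 + (L || C) = 470 - j0.2857 Ω = 470∠-0.0° Ω.
Step 5 — Source phasor: V = 120∠30.0° V = 103.9 + j60 V.
Step 6 — Current: I = V / Z = 0.221 + j0.1278 A = 0.2553∠30.0° A.
Step 7 — Complex power: S = V·I* = 30.64 - j0.01862 VA.
Step 8 — Real power: P = Re(S) = 30.64 W.
Step 9 — Reactive power: Q = Im(S) = -0.01862 VAR.
Step 10 — Apparent power: |S| = 30.64 VA.
Step 11 — Power factor: PF = P/|S| = 1 (leading).

(a) P = 30.64 W  (b) Q = -0.01862 VAR  (c) S = 30.64 VA  (d) PF = 1 (leading)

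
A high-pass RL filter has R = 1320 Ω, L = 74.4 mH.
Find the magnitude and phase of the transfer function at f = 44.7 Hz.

Step 1 — Angular frequency: ω = 2π·44.7 = 280.9 rad/s.
Step 2 — Transfer function: H(jω) = jωL/(R + jωL).
Step 3 — Numerator jωL = j·20.9; denominator R + jωL = 1320 + j20.9.
Step 4 — H = 0.0002505 + j0.01583.
Step 5 — Magnitude: |H| = 0.01583 (-36.0 dB); phase: φ = 89.1°.

|H| = 0.01583 (-36.0 dB), φ = 89.1°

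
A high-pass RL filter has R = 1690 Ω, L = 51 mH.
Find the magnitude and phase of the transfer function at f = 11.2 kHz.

Step 1 — Angular frequency: ω = 2π·1.12e+04 = 7.037e+04 rad/s.
Step 2 — Transfer function: H(jω) = jωL/(R + jωL).
Step 3 — Numerator jωL = j·3589; denominator R + jωL = 1690 + j3589.
Step 4 — H = 0.8185 + j0.3854.
Step 5 — Magnitude: |H| = 0.9047 (-0.9 dB); phase: φ = 25.2°.

|H| = 0.9047 (-0.9 dB), φ = 25.2°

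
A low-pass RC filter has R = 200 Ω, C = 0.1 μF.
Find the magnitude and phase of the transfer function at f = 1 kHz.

Step 1 — Angular frequency: ω = 2π·1000 = 6283 rad/s.
Step 2 — Transfer function: H(jω) = 1/(1 + jωRC).
Step 3 — Denominator: 1 + jωRC = 1 + j·6283·200·1e-07 = 1 + j0.1257.
Step 4 — H = 0.9845 - j0.1237.
Step 5 — Magnitude: |H| = 0.9922 (-0.1 dB); phase: φ = -7.2°.

|H| = 0.9922 (-0.1 dB), φ = -7.2°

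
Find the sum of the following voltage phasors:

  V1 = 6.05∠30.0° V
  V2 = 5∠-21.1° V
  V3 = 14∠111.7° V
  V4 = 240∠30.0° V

Step 1 — Convert each phasor to rectangular form:
  V1 = 6.05·(cos(30.0°) + j·sin(30.0°)) = 5.239 + j3.025 V
  V2 = 5·(cos(-21.1°) + j·sin(-21.1°)) = 4.665 - j1.8 V
  V3 = 14·(cos(111.7°) + j·sin(111.7°)) = -5.176 + j13.01 V
  V4 = 240·(cos(30.0°) + j·sin(30.0°)) = 207.8 + j120 V
Step 2 — Sum components: V_total = 212.6 + j134.2 V.
Step 3 — Convert to polar: |V_total| = 251.4 V, ∠V_total = 32.3°.

V_total = 251.4∠32.3° V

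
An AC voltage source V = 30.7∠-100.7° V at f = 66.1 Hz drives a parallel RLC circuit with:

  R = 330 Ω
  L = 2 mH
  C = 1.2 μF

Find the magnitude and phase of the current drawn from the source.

Step 1 — Angular frequency: ω = 2π·f = 2π·66.1 = 415.3 rad/s.
Step 2 — Component impedances:
  R: Z = R = 330 Ω
  L: Z = jωL = j·415.3·0.002 = 0 + j0.8306 Ω
  C: Z = 1/(jωC) = -j/(ω·C) = 0 - j2006 Ω
Step 3 — Parallel combination: 1/Z_total = 1/R + 1/L + 1/C; Z_total = 0.002093 + j0.831 Ω = 0.831∠89.9° Ω.
Step 4 — Source phasor: V = 30.7∠-100.7° V = -5.7 - j30.17 V.
Step 5 — Ohm's law: I = V / Z_total = (-5.7 - j30.17) / (0.002093 + j0.831) = -36.32 + j6.768 A.
Step 6 — Convert to polar: |I| = 36.94 A, ∠I = 169.4°.

I = 36.94∠169.4° A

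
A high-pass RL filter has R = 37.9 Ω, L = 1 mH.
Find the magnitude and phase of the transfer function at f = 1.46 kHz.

Step 1 — Angular frequency: ω = 2π·1460 = 9173 rad/s.
Step 2 — Transfer function: H(jω) = jωL/(R + jωL).
Step 3 — Numerator jωL = j·9.173; denominator R + jωL = 37.9 + j9.173.
Step 4 — H = 0.05534 + j0.2286.
Step 5 — Magnitude: |H| = 0.2353 (-12.6 dB); phase: φ = 76.4°.

|H| = 0.2353 (-12.6 dB), φ = 76.4°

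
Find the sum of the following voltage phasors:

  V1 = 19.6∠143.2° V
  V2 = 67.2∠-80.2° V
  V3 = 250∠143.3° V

Step 1 — Convert each phasor to rectangular form:
  V1 = 19.6·(cos(143.2°) + j·sin(143.2°)) = -15.69 + j11.74 V
  V2 = 67.2·(cos(-80.2°) + j·sin(-80.2°)) = 11.44 - j66.22 V
  V3 = 250·(cos(143.3°) + j·sin(143.3°)) = -200.4 + j149.4 V
Step 2 — Sum components: V_total = -204.7 + j94.93 V.
Step 3 — Convert to polar: |V_total| = 225.6 V, ∠V_total = 155.1°.

V_total = 225.6∠155.1° V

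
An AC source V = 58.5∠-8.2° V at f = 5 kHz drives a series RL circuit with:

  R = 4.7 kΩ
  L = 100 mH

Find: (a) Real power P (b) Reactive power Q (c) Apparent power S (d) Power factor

Step 1 — Angular frequency: ω = 2π·f = 2π·5000 = 3.142e+04 rad/s.
Step 2 — Component impedances:
  R: Z = R = 4700 Ω
  L: Z = jωL = j·3.142e+04·0.1 = 0 + j3142 Ω
Step 3 — Series combination: Z_total = R + L = 4700 + j3142 Ω = 5653∠33.8° Ω.
Step 4 — Source phasor: V = 58.5∠-8.2° V = 57.9 - j8.344 V.
Step 5 — Current: I = V / Z = 0.007695 - j0.006919 A = 0.01035∠-42.0° A.
Step 6 — Complex power: S = V·I* = 0.5033 + j0.3364 VA.
Step 7 — Real power: P = Re(S) = 0.5033 W.
Step 8 — Reactive power: Q = Im(S) = 0.3364 VAR.
Step 9 — Apparent power: |S| = 0.6054 VA.
Step 10 — Power factor: PF = P/|S| = 0.8314 (lagging).

(a) P = 0.5033 W  (b) Q = 0.3364 VAR  (c) S = 0.6054 VA  (d) PF = 0.8314 (lagging)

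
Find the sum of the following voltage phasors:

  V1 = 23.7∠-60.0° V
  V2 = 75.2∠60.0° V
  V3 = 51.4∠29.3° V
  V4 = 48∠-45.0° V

Step 1 — Convert each phasor to rectangular form:
  V1 = 23.7·(cos(-60.0°) + j·sin(-60.0°)) = 11.85 - j20.52 V
  V2 = 75.2·(cos(60.0°) + j·sin(60.0°)) = 37.6 + j65.13 V
  V3 = 51.4·(cos(29.3°) + j·sin(29.3°)) = 44.82 + j25.15 V
  V4 = 48·(cos(-45.0°) + j·sin(-45.0°)) = 33.94 - j33.94 V
Step 2 — Sum components: V_total = 128.2 + j35.81 V.
Step 3 — Convert to polar: |V_total| = 133.1 V, ∠V_total = 15.6°.

V_total = 133.1∠15.6° V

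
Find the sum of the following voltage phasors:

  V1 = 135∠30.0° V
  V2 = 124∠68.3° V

Step 1 — Convert each phasor to rectangular form:
  V1 = 135·(cos(30.0°) + j·sin(30.0°)) = 116.9 + j67.5 V
  V2 = 124·(cos(68.3°) + j·sin(68.3°)) = 45.85 + j115.2 V
Step 2 — Sum components: V_total = 162.8 + j182.7 V.
Step 3 — Convert to polar: |V_total| = 244.7 V, ∠V_total = 48.3°.

V_total = 244.7∠48.3° V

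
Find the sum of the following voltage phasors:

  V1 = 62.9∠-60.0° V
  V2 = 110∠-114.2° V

Step 1 — Convert each phasor to rectangular form:
  V1 = 62.9·(cos(-60.0°) + j·sin(-60.0°)) = 31.45 - j54.47 V
  V2 = 110·(cos(-114.2°) + j·sin(-114.2°)) = -45.09 - j100.3 V
Step 2 — Sum components: V_total = -13.64 - j154.8 V.
Step 3 — Convert to polar: |V_total| = 155.4 V, ∠V_total = -95.0°.

V_total = 155.4∠-95.0° V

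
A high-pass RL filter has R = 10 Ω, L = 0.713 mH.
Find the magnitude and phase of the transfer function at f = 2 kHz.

Step 1 — Angular frequency: ω = 2π·2000 = 1.257e+04 rad/s.
Step 2 — Transfer function: H(jω) = jωL/(R + jωL).
Step 3 — Numerator jωL = j·8.96; denominator R + jωL = 10 + j8.96.
Step 4 — H = 0.4453 + j0.497.
Step 5 — Magnitude: |H| = 0.6673 (-3.5 dB); phase: φ = 48.1°.

|H| = 0.6673 (-3.5 dB), φ = 48.1°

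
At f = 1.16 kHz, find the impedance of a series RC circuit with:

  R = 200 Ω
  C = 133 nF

Step 1 — Angular frequency: ω = 2π·f = 2π·1160 = 7288 rad/s.
Step 2 — Component impedances:
  R: Z = R = 200 Ω
  C: Z = 1/(jωC) = -j/(ω·C) = 0 - j1032 Ω
Step 3 — Series combination: Z_total = R + C = 200 - j1032 Ω = 1051∠-79.0° Ω.

Z = 200 - j1032 Ω = 1051∠-79.0° Ω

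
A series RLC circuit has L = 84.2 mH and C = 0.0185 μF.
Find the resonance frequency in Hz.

Step 1 — Resonance condition Im(Z)=0 gives ω₀ = 1/√(LC).
Step 2 — ω₀ = 1/√(0.0842·1.85e-08) = 2.534e+04 rad/s.
Step 3 — f₀ = ω₀/(2π) = 4033 Hz.

f₀ = 4033 Hz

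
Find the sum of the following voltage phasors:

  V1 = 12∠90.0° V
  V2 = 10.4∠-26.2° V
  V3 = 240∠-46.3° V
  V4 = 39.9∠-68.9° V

Step 1 — Convert each phasor to rectangular form:
  V1 = 12·(cos(90.0°) + j·sin(90.0°)) = 0 + j12 V
  V2 = 10.4·(cos(-26.2°) + j·sin(-26.2°)) = 9.331 - j4.592 V
  V3 = 240·(cos(-46.3°) + j·sin(-46.3°)) = 165.8 - j173.5 V
  V4 = 39.9·(cos(-68.9°) + j·sin(-68.9°)) = 14.36 - j37.22 V
Step 2 — Sum components: V_total = 189.5 - j203.3 V.
Step 3 — Convert to polar: |V_total| = 277.9 V, ∠V_total = -47.0°.

V_total = 277.9∠-47.0° V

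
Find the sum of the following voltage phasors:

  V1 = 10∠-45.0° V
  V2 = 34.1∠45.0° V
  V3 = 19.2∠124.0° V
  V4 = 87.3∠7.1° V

Step 1 — Convert each phasor to rectangular form:
  V1 = 10·(cos(-45.0°) + j·sin(-45.0°)) = 7.071 - j7.071 V
  V2 = 34.1·(cos(45.0°) + j·sin(45.0°)) = 24.11 + j24.11 V
  V3 = 19.2·(cos(124.0°) + j·sin(124.0°)) = -10.74 + j15.92 V
  V4 = 87.3·(cos(7.1°) + j·sin(7.1°)) = 86.63 + j10.79 V
Step 2 — Sum components: V_total = 107.1 + j43.75 V.
Step 3 — Convert to polar: |V_total| = 115.7 V, ∠V_total = 22.2°.

V_total = 115.7∠22.2° V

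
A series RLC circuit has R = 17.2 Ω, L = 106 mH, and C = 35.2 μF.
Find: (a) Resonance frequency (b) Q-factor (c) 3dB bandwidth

Step 1 — Resonance condition Im(Z)=0 gives ω₀ = 1/√(LC).
Step 2 — ω₀ = 1/√(0.106·3.52e-05) = 517.7 rad/s.
Step 3 — f₀ = ω₀/(2π) = 82.39 Hz.
Step 4 — Series Q: Q = ω₀L/R = 517.7·0.106/17.2 = 3.19.
Step 5 — 3dB bandwidth: Δω = ω₀/Q = 162.3 rad/s; BW = Δω/(2π) = 25.83 Hz.

(a) f₀ = 82.39 Hz  (b) Q = 3.19  (c) BW = 25.83 Hz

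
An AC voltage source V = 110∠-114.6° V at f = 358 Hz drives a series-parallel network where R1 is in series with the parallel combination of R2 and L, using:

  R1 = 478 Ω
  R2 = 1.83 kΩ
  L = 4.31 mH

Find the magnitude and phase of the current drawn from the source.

Step 1 — Angular frequency: ω = 2π·f = 2π·358 = 2249 rad/s.
Step 2 — Component impedances:
  R1: Z = R = 478 Ω
  R2: Z = R = 1830 Ω
  L: Z = jωL = j·2249·0.00431 = 0 + j9.695 Ω
Step 3 — Parallel branch: R2 || L = 1/(1/R2 + 1/L) = 0.05136 + j9.695 Ω.
Step 4 — Series with R1: Z_total = R1 + (R2 || L) = 478.1 + j9.695 Ω = 478.1∠1.2° Ω.
Step 5 — Source phasor: V = 110∠-114.6° V = -45.79 - j100 V.
Step 6 — Ohm's law: I = V / Z_total = (-45.79 - j100) / (478.1 + j9.695) = -0.09999 - j0.2072 A.
Step 7 — Convert to polar: |I| = 0.2301 A, ∠I = -115.8°.

I = 0.2301∠-115.8° A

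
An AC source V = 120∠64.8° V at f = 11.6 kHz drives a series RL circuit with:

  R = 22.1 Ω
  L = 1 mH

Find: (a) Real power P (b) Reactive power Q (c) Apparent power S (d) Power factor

Step 1 — Angular frequency: ω = 2π·f = 2π·1.16e+04 = 7.288e+04 rad/s.
Step 2 — Component impedances:
  R: Z = R = 22.1 Ω
  L: Z = jωL = j·7.288e+04·0.001 = 0 + j72.88 Ω
Step 3 — Series combination: Z_total = R + L = 22.1 + j72.88 Ω = 76.16∠73.1° Ω.
Step 4 — Source phasor: V = 120∠64.8° V = 51.09 + j108.6 V.
Step 5 — Current: I = V / Z = 1.559 - j0.2283 A = 1.576∠-8.3° A.
Step 6 — Complex power: S = V·I* = 54.86 + j180.9 VA.
Step 7 — Real power: P = Re(S) = 54.86 W.
Step 8 — Reactive power: Q = Im(S) = 180.9 VAR.
Step 9 — Apparent power: |S| = 189.1 VA.
Step 10 — Power factor: PF = P/|S| = 0.2902 (lagging).

(a) P = 54.86 W  (b) Q = 180.9 VAR  (c) S = 189.1 VA  (d) PF = 0.2902 (lagging)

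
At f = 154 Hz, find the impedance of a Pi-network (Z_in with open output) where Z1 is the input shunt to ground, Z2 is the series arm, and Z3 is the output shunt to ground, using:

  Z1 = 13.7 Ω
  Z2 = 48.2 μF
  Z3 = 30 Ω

Step 1 — Angular frequency: ω = 2π·f = 2π·154 = 967.6 rad/s.
Step 2 — Component impedances:
  Z1: Z = R = 13.7 Ω
  Z2: Z = 1/(jωC) = -j/(ω·C) = 0 - j21.44 Ω
  Z3: Z = R = 30 Ω
Step 3 — With open output, the series arm Z2 and the output shunt Z3 appear in series to ground: Z2 + Z3 = 30 - j21.44 Ω.
Step 4 — Parallel with input shunt Z1: Z_in = Z1 || (Z2 + Z3) = 10.24 - j1.698 Ω = 10.38∠-9.4° Ω.

Z = 10.24 - j1.698 Ω = 10.38∠-9.4° Ω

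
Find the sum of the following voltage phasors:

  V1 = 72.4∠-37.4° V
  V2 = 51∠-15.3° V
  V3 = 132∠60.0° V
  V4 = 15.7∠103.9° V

Step 1 — Convert each phasor to rectangular form:
  V1 = 72.4·(cos(-37.4°) + j·sin(-37.4°)) = 57.52 - j43.97 V
  V2 = 51·(cos(-15.3°) + j·sin(-15.3°)) = 49.19 - j13.46 V
  V3 = 132·(cos(60.0°) + j·sin(60.0°)) = 66 + j114.3 V
  V4 = 15.7·(cos(103.9°) + j·sin(103.9°)) = -3.772 + j15.24 V
Step 2 — Sum components: V_total = 168.9 + j72.12 V.
Step 3 — Convert to polar: |V_total| = 183.7 V, ∠V_total = 23.1°.

V_total = 183.7∠23.1° V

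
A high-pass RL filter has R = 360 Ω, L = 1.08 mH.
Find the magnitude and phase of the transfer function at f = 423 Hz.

Step 1 — Angular frequency: ω = 2π·423 = 2658 rad/s.
Step 2 — Transfer function: H(jω) = jωL/(R + jωL).
Step 3 — Numerator jωL = j·2.87; denominator R + jωL = 360 + j2.87.
Step 4 — H = 6.357e-05 + j0.007973.
Step 5 — Magnitude: |H| = 0.007973 (-42.0 dB); phase: φ = 89.5°.

|H| = 0.007973 (-42.0 dB), φ = 89.5°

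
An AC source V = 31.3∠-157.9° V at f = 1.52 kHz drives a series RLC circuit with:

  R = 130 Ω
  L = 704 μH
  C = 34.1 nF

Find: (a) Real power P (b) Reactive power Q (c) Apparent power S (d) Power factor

Step 1 — Angular frequency: ω = 2π·f = 2π·1520 = 9550 rad/s.
Step 2 — Component impedances:
  R: Z = R = 130 Ω
  L: Z = jωL = j·9550·0.000704 = 0 + j6.724 Ω
  C: Z = 1/(jωC) = -j/(ω·C) = 0 - j3071 Ω
Step 3 — Series combination: Z_total = R + L + C = 130 - j3064 Ω = 3067∠-87.6° Ω.
Step 4 — Source phasor: V = 31.3∠-157.9° V = -29 - j11.78 V.
Step 5 — Current: I = V / Z = 0.003436 - j0.009611 A = 0.01021∠-70.3° A.
Step 6 — Complex power: S = V·I* = 0.01354 - j0.3192 VA.
Step 7 — Real power: P = Re(S) = 0.01354 W.
Step 8 — Reactive power: Q = Im(S) = -0.3192 VAR.
Step 9 — Apparent power: |S| = 0.3195 VA.
Step 10 — Power factor: PF = P/|S| = 0.04239 (leading).

(a) P = 0.01354 W  (b) Q = -0.3192 VAR  (c) S = 0.3195 VA  (d) PF = 0.04239 (leading)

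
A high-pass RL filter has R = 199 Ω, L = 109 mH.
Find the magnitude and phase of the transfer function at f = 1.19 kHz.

Step 1 — Angular frequency: ω = 2π·1190 = 7477 rad/s.
Step 2 — Transfer function: H(jω) = jωL/(R + jωL).
Step 3 — Numerator jωL = j·815; denominator R + jωL = 199 + j815.
Step 4 — H = 0.9437 + j0.2304.
Step 5 — Magnitude: |H| = 0.9715 (-0.3 dB); phase: φ = 13.7°.

|H| = 0.9715 (-0.3 dB), φ = 13.7°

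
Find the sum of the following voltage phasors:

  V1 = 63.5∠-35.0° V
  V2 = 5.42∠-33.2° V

Step 1 — Convert each phasor to rectangular form:
  V1 = 63.5·(cos(-35.0°) + j·sin(-35.0°)) = 52.02 - j36.42 V
  V2 = 5.42·(cos(-33.2°) + j·sin(-33.2°)) = 4.535 - j2.968 V
Step 2 — Sum components: V_total = 56.55 - j39.39 V.
Step 3 — Convert to polar: |V_total| = 68.92 V, ∠V_total = -34.9°.

V_total = 68.92∠-34.9° V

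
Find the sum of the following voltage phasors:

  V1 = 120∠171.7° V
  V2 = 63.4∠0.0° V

Step 1 — Convert each phasor to rectangular form:
  V1 = 120·(cos(171.7°) + j·sin(171.7°)) = -118.7 + j17.32 V
  V2 = 63.4·(cos(0.0°) + j·sin(0.0°)) = 63.4 V
Step 2 — Sum components: V_total = -55.34 + j17.32 V.
Step 3 — Convert to polar: |V_total| = 57.99 V, ∠V_total = 162.6°.

V_total = 57.99∠162.6° V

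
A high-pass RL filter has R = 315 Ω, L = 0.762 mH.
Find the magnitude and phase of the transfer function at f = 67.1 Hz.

Step 1 — Angular frequency: ω = 2π·67.1 = 421.6 rad/s.
Step 2 — Transfer function: H(jω) = jωL/(R + jωL).
Step 3 — Numerator jωL = j·0.3213; denominator R + jωL = 315 + j0.3213.
Step 4 — H = 1.04e-06 + j0.00102.
Step 5 — Magnitude: |H| = 0.00102 (-59.8 dB); phase: φ = 89.9°.

|H| = 0.00102 (-59.8 dB), φ = 89.9°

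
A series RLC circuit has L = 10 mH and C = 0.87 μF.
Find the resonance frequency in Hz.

Step 1 — Resonance condition Im(Z)=0 gives ω₀ = 1/√(LC).
Step 2 — ω₀ = 1/√(0.01·8.7e-07) = 1.072e+04 rad/s.
Step 3 — f₀ = ω₀/(2π) = 1706 Hz.

f₀ = 1706 Hz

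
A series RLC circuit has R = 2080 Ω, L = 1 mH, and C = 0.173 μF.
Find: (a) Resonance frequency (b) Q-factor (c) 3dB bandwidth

Step 1 — Resonance condition Im(Z)=0 gives ω₀ = 1/√(LC).
Step 2 — ω₀ = 1/√(0.001·1.73e-07) = 7.603e+04 rad/s.
Step 3 — f₀ = ω₀/(2π) = 1.21e+04 Hz.
Step 4 — Series Q: Q = ω₀L/R = 7.603e+04·0.001/2080 = 0.03655.
Step 5 — 3dB bandwidth: Δω = ω₀/Q = 2.08e+06 rad/s; BW = Δω/(2π) = 3.31e+05 Hz.

(a) f₀ = 1.21e+04 Hz  (b) Q = 0.03655  (c) BW = 3.31e+05 Hz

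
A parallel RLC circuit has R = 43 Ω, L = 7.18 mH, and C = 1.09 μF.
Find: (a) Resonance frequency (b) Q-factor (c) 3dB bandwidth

Step 1 — Resonance: ω₀ = 1/√(LC) = 1/√(0.00718·1.09e-06) = 1.13e+04 rad/s.
Step 2 — f₀ = ω₀/(2π) = 1799 Hz.
Step 3 — Parallel Q: Q = R/(ω₀L) = 43/(1.13e+04·0.00718) = 0.5298.
Step 4 — Bandwidth: Δω = ω₀/Q = 2.134e+04 rad/s; BW = Δω/(2π) = 3396 Hz.

(a) f₀ = 1799 Hz  (b) Q = 0.5298  (c) BW = 3396 Hz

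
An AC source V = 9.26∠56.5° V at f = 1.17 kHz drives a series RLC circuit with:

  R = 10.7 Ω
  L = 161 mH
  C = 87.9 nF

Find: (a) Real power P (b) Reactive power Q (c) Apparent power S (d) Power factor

Step 1 — Angular frequency: ω = 2π·f = 2π·1170 = 7351 rad/s.
Step 2 — Component impedances:
  R: Z = R = 10.7 Ω
  L: Z = jωL = j·7351·0.161 = 0 + j1184 Ω
  C: Z = 1/(jωC) = -j/(ω·C) = 0 - j1548 Ω
Step 3 — Series combination: Z_total = R + L + C = 10.7 - j364 Ω = 364.1∠-88.3° Ω.
Step 4 — Source phasor: V = 9.26∠56.5° V = 5.111 + j7.722 V.
Step 5 — Current: I = V / Z = -0.02078 + j0.01465 A = 0.02543∠144.8° A.
Step 6 — Complex power: S = V·I* = 0.006919 - j0.2354 VA.
Step 7 — Real power: P = Re(S) = 0.006919 W.
Step 8 — Reactive power: Q = Im(S) = -0.2354 VAR.
Step 9 — Apparent power: |S| = 0.2355 VA.
Step 10 — Power factor: PF = P/|S| = 0.02938 (leading).

(a) P = 0.006919 W  (b) Q = -0.2354 VAR  (c) S = 0.2355 VA  (d) PF = 0.02938 (leading)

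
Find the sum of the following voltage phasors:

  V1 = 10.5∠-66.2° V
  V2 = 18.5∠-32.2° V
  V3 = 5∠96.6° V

Step 1 — Convert each phasor to rectangular form:
  V1 = 10.5·(cos(-66.2°) + j·sin(-66.2°)) = 4.237 - j9.607 V
  V2 = 18.5·(cos(-32.2°) + j·sin(-32.2°)) = 15.65 - j9.858 V
  V3 = 5·(cos(96.6°) + j·sin(96.6°)) = -0.5747 + j4.967 V
Step 2 — Sum components: V_total = 19.32 - j14.5 V.
Step 3 — Convert to polar: |V_total| = 24.15 V, ∠V_total = -36.9°.

V_total = 24.15∠-36.9° V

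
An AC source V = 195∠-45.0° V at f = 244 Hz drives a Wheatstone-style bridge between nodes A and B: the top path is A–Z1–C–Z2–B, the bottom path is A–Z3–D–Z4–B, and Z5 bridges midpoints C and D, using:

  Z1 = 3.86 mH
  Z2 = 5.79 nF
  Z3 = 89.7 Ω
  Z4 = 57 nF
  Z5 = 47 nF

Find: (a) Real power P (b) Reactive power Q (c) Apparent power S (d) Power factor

Step 1 — Angular frequency: ω = 2π·f = 2π·244 = 1533 rad/s.
Step 2 — Component impedances:
  Z1: Z = jωL = j·1533·0.00386 = 0 + j5.918 Ω
  Z2: Z = 1/(jωC) = -j/(ω·C) = 0 - j1.127e+05 Ω
  Z3: Z = R = 89.7 Ω
  Z4: Z = 1/(jωC) = -j/(ω·C) = 0 - j1.144e+04 Ω
  Z5: Z = 1/(jωC) = -j/(ω·C) = 0 - j1.388e+04 Ω
Step 3 — Bridge requires nodal analysis (the Z5 bridge couples midpoints C and D, so the two paths cannot be reduced to a simple series/parallel combination). Setting node B to ground and injecting 1 A at node A, the 3-node admittance system at A, C, D solves to V_A = Z_AB = 73.91 - j1.039e+04 Ω = 1.039e+04∠-89.6° Ω.
Step 4 — Source phasor: V = 195∠-45.0° V = 137.9 - j137.9 V.
Step 5 — Current: I = V / Z = 0.01337 + j0.01318 A = 0.01877∠44.6° A.
Step 6 — Complex power: S = V·I* = 0.02604 - j3.66 VA.
Step 7 — Real power: P = Re(S) = 0.02604 W.
Step 8 — Reactive power: Q = Im(S) = -3.66 VAR.
Step 9 — Apparent power: |S| = 3.66 VA.
Step 10 — Power factor: PF = P/|S| = 0.007114 (leading).

(a) P = 0.02604 W  (b) Q = -3.66 VAR  (c) S = 3.66 VA  (d) PF = 0.007114 (leading)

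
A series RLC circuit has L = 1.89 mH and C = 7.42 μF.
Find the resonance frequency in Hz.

Step 1 — Resonance condition Im(Z)=0 gives ω₀ = 1/√(LC).
Step 2 — ω₀ = 1/√(0.00189·7.42e-06) = 8444 rad/s.
Step 3 — f₀ = ω₀/(2π) = 1344 Hz.

f₀ = 1344 Hz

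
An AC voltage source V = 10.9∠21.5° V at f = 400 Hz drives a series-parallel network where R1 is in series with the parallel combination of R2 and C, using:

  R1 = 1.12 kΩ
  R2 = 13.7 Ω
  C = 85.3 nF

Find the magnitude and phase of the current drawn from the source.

Step 1 — Angular frequency: ω = 2π·f = 2π·400 = 2513 rad/s.
Step 2 — Component impedances:
  R1: Z = R = 1120 Ω
  R2: Z = R = 13.7 Ω
  C: Z = 1/(jωC) = -j/(ω·C) = 0 - j4665 Ω
Step 3 — Parallel branch: R2 || C = 1/(1/R2 + 1/C) = 13.7 - j0.04024 Ω.
Step 4 — Series with R1: Z_total = R1 + (R2 || C) = 1134 - j0.04024 Ω = 1134∠-0.0° Ω.
Step 5 — Source phasor: V = 10.9∠21.5° V = 10.14 + j3.995 V.
Step 6 — Ohm's law: I = V / Z_total = (10.14 + j3.995) / (1134 - j0.04024) = 0.008945 + j0.003524 A.
Step 7 — Convert to polar: |I| = 0.009615 A, ∠I = 21.5°.

I = 0.009615∠21.5° A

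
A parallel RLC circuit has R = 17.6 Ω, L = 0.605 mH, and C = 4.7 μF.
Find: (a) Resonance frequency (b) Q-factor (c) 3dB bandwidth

Step 1 — Resonance: ω₀ = 1/√(LC) = 1/√(0.000605·4.7e-06) = 1.875e+04 rad/s.
Step 2 — f₀ = ω₀/(2π) = 2985 Hz.
Step 3 — Parallel Q: Q = R/(ω₀L) = 17.6/(1.875e+04·0.000605) = 1.551.
Step 4 — Bandwidth: Δω = ω₀/Q = 1.209e+04 rad/s; BW = Δω/(2π) = 1924 Hz.

(a) f₀ = 2985 Hz  (b) Q = 1.551  (c) BW = 1924 Hz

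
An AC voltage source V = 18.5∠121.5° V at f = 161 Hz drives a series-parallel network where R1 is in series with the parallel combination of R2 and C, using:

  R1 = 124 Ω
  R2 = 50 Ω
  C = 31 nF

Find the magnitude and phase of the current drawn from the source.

Step 1 — Angular frequency: ω = 2π·f = 2π·161 = 1012 rad/s.
Step 2 — Component impedances:
  R1: Z = R = 124 Ω
  R2: Z = R = 50 Ω
  C: Z = 1/(jωC) = -j/(ω·C) = 0 - j3.189e+04 Ω
Step 3 — Parallel branch: R2 || C = 1/(1/R2 + 1/C) = 50 - j0.0784 Ω.
Step 4 — Series with R1: Z_total = R1 + (R2 || C) = 174 - j0.0784 Ω = 174∠-0.0° Ω.
Step 5 — Source phasor: V = 18.5∠121.5° V = -9.666 + j15.77 V.
Step 6 — Ohm's law: I = V / Z_total = (-9.666 + j15.77) / (174 - j0.0784) = -0.05559 + j0.09063 A.
Step 7 — Convert to polar: |I| = 0.1063 A, ∠I = 121.5°.

I = 0.1063∠121.5° A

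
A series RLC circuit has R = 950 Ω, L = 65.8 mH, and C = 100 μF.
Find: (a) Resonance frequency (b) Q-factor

Step 1 — Resonance condition Im(Z)=0 gives ω₀ = 1/√(LC).
Step 2 — ω₀ = 1/√(0.0658·0.0001) = 389.8 rad/s.
Step 3 — f₀ = ω₀/(2π) = 62.05 Hz.
Step 4 — Series Q: Q = ω₀L/R = 389.8·0.0658/950 = 0.027.

(a) f₀ = 62.05 Hz  (b) Q = 0.027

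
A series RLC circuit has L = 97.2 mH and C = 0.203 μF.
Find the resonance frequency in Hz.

Step 1 — Resonance condition Im(Z)=0 gives ω₀ = 1/√(LC).
Step 2 — ω₀ = 1/√(0.0972·2.03e-07) = 7119 rad/s.
Step 3 — f₀ = ω₀/(2π) = 1133 Hz.

f₀ = 1133 Hz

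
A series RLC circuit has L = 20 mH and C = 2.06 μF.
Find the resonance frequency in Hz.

Step 1 — Resonance condition Im(Z)=0 gives ω₀ = 1/√(LC).
Step 2 — ω₀ = 1/√(0.02·2.06e-06) = 4927 rad/s.
Step 3 — f₀ = ω₀/(2π) = 784.1 Hz.

f₀ = 784.1 Hz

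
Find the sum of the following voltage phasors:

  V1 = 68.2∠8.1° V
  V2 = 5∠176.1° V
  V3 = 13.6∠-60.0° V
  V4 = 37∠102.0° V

Step 1 — Convert each phasor to rectangular form:
  V1 = 68.2·(cos(8.1°) + j·sin(8.1°)) = 67.52 + j9.609 V
  V2 = 5·(cos(176.1°) + j·sin(176.1°)) = -4.988 + j0.3401 V
  V3 = 13.6·(cos(-60.0°) + j·sin(-60.0°)) = 6.8 - j11.78 V
  V4 = 37·(cos(102.0°) + j·sin(102.0°)) = -7.693 + j36.19 V
Step 2 — Sum components: V_total = 61.64 + j34.36 V.
Step 3 — Convert to polar: |V_total| = 70.57 V, ∠V_total = 29.1°.

V_total = 70.57∠29.1° V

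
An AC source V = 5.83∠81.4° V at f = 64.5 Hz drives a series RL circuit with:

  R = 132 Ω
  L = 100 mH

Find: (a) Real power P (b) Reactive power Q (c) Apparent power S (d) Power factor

Step 1 — Angular frequency: ω = 2π·f = 2π·64.5 = 405.3 rad/s.
Step 2 — Component impedances:
  R: Z = R = 132 Ω
  L: Z = jωL = j·405.3·0.1 = 0 + j40.53 Ω
Step 3 — Series combination: Z_total = R + L = 132 + j40.53 Ω = 138.1∠17.1° Ω.
Step 4 — Source phasor: V = 5.83∠81.4° V = 0.8718 + j5.764 V.
Step 5 — Current: I = V / Z = 0.01829 + j0.03806 A = 0.04222∠64.3° A.
Step 6 — Complex power: S = V·I* = 0.2353 + j0.07225 VA.
Step 7 — Real power: P = Re(S) = 0.2353 W.
Step 8 — Reactive power: Q = Im(S) = 0.07225 VAR.
Step 9 — Apparent power: |S| = 0.2462 VA.
Step 10 — Power factor: PF = P/|S| = 0.956 (lagging).

(a) P = 0.2353 W  (b) Q = 0.07225 VAR  (c) S = 0.2462 VA  (d) PF = 0.956 (lagging)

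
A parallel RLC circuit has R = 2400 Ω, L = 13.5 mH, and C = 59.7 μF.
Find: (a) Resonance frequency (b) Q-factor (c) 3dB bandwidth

Step 1 — Resonance: ω₀ = 1/√(LC) = 1/√(0.0135·5.97e-05) = 1114 rad/s.
Step 2 — f₀ = ω₀/(2π) = 177.3 Hz.
Step 3 — Parallel Q: Q = R/(ω₀L) = 2400/(1114·0.0135) = 159.6.
Step 4 — Bandwidth: Δω = ω₀/Q = 6.979 rad/s; BW = Δω/(2π) = 1.111 Hz.

(a) f₀ = 177.3 Hz  (b) Q = 159.6  (c) BW = 1.111 Hz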